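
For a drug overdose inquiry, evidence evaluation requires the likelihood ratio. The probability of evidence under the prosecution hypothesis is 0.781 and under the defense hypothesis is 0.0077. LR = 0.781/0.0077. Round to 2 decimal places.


Likelihood ratio calculation:
LR = P(E|Hp) / P(E|Hd)
LR = 0.781 / 0.0077
LR = 101.43

101.43


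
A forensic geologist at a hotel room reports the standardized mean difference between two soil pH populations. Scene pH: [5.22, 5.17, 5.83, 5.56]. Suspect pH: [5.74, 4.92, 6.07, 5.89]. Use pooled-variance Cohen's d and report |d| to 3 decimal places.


Pooled-variance Cohen's d for soil pH comparison:
Scene mean = 21.78 / 4 = 5.445
Suspect mean = 22.62 / 4 = 5.655
Scene sample variance s_s^2 = 0.0959
Suspect sample variance s_c^2 = 0.2583
Pooled variance = ((n_s-1)*s_s^2 + (n_c-1)*s_c^2) / (n_s + n_c - 2) = 0.1771
Pooled SD = sqrt(0.1771) = 0.420833
Mean difference = -0.21
|d| = |-0.21| / 0.420833 = 0.499

0.499


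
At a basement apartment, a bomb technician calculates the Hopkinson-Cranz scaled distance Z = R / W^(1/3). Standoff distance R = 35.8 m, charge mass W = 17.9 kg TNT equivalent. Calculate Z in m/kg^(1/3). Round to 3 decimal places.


Scaled distance calculation:
W^(1/3) = 17.9^(1/3) = 2.615879
Z = R / W^(1/3) = 35.8 / 2.615879
Z = 13.686 m/kg^(1/3)

13.686


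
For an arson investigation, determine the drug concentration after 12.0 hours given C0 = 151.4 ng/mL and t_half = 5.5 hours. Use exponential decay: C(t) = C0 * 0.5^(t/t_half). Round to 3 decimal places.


Drug concentration decay:
Number of half-lives = t / t_half = 12.0 / 5.5 = 2.181818
Decay factor = 0.5^2.181818 = 0.22039784
C(t) = 151.4 * 0.22039784 = 33.368 ng/mL

33.368


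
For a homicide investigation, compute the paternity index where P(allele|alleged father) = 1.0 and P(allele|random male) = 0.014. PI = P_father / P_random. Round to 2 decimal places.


Paternity Index calculation:
PI = P(allele|father) / P(allele|random)
PI = 1.0 / 0.014
PI = 71.43

71.43


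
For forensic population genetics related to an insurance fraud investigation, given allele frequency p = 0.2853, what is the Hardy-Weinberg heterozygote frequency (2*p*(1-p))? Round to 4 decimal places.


Hardy-Weinberg heterozygote frequency:
q = 1 - p = 1 - 0.2853 = 0.7147
2pq = 2 * 0.2853 * 0.7147 = 0.4078

0.4078


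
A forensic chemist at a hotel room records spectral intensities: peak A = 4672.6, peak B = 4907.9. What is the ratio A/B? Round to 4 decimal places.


Spectral peak ratio:
Peak A = 4672.6 counts
Peak B = 4907.9 counts
Ratio = 4672.6 / 4907.9 = 0.9521

0.9521


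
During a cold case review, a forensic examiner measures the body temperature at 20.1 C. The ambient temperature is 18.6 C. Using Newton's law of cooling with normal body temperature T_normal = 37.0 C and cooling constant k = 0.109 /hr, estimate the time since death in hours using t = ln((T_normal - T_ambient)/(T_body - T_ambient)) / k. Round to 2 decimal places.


Using Newton's law of cooling:
t = ln((T_normal - T_ambient) / (T_body - T_ambient)) / k
T_normal - T_ambient = 18.4
T_body - T_ambient = 1.5
Ratio = 12.266667
ln(ratio) = 2.506886
t = 2.506886 / 0.109 = 23.00 hours

23.00


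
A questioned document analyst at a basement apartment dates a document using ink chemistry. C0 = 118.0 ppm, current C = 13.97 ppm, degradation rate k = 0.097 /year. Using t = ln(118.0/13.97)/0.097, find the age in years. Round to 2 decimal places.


Document age estimation:
C0/C = 118.0 / 13.97 = 8.446671
ln(C0/C) = 2.133772
t = 2.133772 / 0.097 = 22.00 years

22.00


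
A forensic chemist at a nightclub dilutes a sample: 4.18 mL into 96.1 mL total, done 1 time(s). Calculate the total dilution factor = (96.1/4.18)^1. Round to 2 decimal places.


Dilution factor calculation:
Single dilution = V_total / V_sample = 96.1 / 4.18 ≈ 22.990431
Number of dilutions = 1
Total DF = (96.1 / 4.18)^1 (full precision, rounded at the end) = 22.99

22.99


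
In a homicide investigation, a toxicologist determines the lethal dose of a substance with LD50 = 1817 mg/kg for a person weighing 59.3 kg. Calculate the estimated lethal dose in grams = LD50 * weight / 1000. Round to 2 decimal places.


Lethal dose calculation:
Lethal dose = LD50 * body_weight / 1000
= 1817 * 59.3 / 1000
= 107748.1 / 1000
= 107.75 g

107.75


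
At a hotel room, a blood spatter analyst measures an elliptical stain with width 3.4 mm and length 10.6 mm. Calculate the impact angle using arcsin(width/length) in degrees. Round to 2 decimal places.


Blood spatter impact angle calculation:
width / length = 3.4 / 10.6 = 0.320755
angle = arcsin(0.320755)
angle = 18.71 degrees

18.71


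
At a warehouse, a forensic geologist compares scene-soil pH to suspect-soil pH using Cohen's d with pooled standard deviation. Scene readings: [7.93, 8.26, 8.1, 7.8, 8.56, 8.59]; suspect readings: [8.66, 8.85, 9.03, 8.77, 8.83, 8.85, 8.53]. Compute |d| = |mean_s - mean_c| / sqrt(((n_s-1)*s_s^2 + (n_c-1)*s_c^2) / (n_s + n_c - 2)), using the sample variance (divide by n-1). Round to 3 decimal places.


Pooled-variance Cohen's d for soil pH comparison:
Scene mean = 49.24 / 6 = 8.206667
Suspect mean = 61.52 / 7 = 8.788571
Scene sample variance s_s^2 = 0.105587
Suspect sample variance s_c^2 = 0.025214
Pooled variance = ((n_s-1)*s_s^2 + (n_c-1)*s_c^2) / (n_s + n_c - 2) = 0.061747
Pooled SD = sqrt(0.061747) = 0.248489
Mean difference = -0.581905
|d| = |-0.581905| / 0.248489 = 2.342

2.342


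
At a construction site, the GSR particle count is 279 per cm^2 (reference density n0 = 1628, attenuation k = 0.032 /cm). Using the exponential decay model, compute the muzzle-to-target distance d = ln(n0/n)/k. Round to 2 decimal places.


GSR distance calculation:
n0/n = 1628 / 279 = 5.835125
ln(n0/n) = 1.763896
d = 1.763896 / 0.032 = 55.12 cm

55.12


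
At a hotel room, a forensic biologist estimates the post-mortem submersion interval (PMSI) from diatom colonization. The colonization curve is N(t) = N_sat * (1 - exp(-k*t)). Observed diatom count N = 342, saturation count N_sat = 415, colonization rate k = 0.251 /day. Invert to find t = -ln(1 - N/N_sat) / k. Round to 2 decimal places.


PMSI from diatom colonization curve:
N / N_sat = 342 / 415 = 0.824096
1 - N/N_sat = 0.175904
ln(1 - N/N_sat) = -1.737817
t = -ln(1 - N/N_sat) / k = -(-1.737817) / 0.251 = 6.92 days

6.92


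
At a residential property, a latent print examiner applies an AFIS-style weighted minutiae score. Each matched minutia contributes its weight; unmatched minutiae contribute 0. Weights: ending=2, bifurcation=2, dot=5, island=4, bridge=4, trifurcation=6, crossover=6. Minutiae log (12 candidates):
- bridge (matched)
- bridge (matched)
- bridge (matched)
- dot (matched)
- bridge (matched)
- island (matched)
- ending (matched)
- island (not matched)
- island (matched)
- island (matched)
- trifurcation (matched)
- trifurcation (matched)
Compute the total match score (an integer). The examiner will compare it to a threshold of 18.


Weighted minutiae match score:
  bridge: matched, +4 (running total 4)
  bridge: matched, +4 (running total 8)
  bridge: matched, +4 (running total 12)
  dot: matched, +5 (running total 17)
  bridge: matched, +4 (running total 21)
  island: matched, +4 (running total 25)
  ending: matched, +2 (running total 27)
  island: not matched, +0
  island: matched, +4 (running total 31)
  island: matched, +4 (running total 35)
  trifurcation: matched, +6 (running total 41)
  trifurcation: matched, +6 (running total 47)
Total score = 47
Threshold = 18; verdict = identification

47


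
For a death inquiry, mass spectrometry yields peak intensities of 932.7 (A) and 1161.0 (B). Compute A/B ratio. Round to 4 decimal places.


Spectral peak ratio:
Peak A = 932.7 counts
Peak B = 1161.0 counts
Ratio = 932.7 / 1161.0 = 0.8034

0.8034


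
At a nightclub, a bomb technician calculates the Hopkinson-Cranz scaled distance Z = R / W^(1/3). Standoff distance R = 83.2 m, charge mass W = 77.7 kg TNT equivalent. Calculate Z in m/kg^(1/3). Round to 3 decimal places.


Scaled distance calculation:
W^(1/3) = 77.7^(1/3) = 4.267174
Z = R / W^(1/3) = 83.2 / 4.267174
Z = 19.498 m/kg^(1/3)

19.498


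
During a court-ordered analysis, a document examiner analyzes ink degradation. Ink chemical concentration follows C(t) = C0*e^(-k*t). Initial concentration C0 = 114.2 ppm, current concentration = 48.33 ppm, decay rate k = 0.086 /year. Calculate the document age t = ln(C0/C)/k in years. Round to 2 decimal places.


Document age estimation:
C0/C = 114.2 / 48.33 = 2.362922
ln(C0/C) = 0.859899
t = 0.859899 / 0.086 = 10.00 years

10.00


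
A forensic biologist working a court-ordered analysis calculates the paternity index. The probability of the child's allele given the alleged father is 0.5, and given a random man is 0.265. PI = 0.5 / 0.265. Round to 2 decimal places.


Paternity Index calculation:
PI = P(allele|father) / P(allele|random)
PI = 0.5 / 0.265
PI = 1.89

1.89


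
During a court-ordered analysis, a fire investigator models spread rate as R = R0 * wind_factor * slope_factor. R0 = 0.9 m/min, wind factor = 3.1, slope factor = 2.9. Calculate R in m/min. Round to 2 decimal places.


Fire spread rate calculation:
R = R0 * wind_factor * slope_factor
= 0.9 * 3.1 * 2.9
= 2.79 * 2.9
= 8.09 m/min

8.09


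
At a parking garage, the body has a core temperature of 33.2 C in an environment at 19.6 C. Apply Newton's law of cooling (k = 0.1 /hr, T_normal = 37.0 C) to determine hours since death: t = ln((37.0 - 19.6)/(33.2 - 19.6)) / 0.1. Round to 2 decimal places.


Using Newton's law of cooling:
t = ln((T_normal - T_ambient) / (T_body - T_ambient)) / k
T_normal - T_ambient = 17.4
T_body - T_ambient = 13.6
Ratio = 1.279412
ln(ratio) = 0.246401
t = 0.246401 / 0.1 = 2.46 hours

2.46


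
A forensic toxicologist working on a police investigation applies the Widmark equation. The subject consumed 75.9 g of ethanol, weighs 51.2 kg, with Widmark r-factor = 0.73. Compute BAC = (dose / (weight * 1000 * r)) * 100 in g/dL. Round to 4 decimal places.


Applying the Widmark formula:
BAC = (dose_g / (body_wt * 1000 * r)) * 100
Denominator = 51.2 * 1000 * 0.73 = 37376
BAC = (75.9 / 37376) * 100
BAC = 0.2031 g/dL

0.2031


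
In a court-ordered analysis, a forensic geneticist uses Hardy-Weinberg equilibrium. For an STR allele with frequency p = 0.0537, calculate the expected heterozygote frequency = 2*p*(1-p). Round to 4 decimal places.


Hardy-Weinberg heterozygote frequency:
q = 1 - p = 1 - 0.0537 = 0.9463
2pq = 2 * 0.0537 * 0.9463 = 0.1016

0.1016


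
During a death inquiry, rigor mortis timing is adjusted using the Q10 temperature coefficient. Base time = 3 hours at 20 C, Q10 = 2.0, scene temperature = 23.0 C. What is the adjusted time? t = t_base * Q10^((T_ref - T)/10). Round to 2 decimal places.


Rigor mortis time adjustment:
Exponent = (T_ref - T_actual) / 10 = (20 - 23.0) / 10 = -0.3
Q10 factor = 2.0^-0.3 = 0.81225
t_adjusted = 3 * 0.81225 = 2.44 hours

2.44


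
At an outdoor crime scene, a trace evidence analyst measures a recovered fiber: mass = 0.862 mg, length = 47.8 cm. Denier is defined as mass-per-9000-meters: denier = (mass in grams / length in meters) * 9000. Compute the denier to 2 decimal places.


Denier calculation:
Mass in grams = 0.862 mg / 1000 = 0.000862 g
Length in meters = 47.8 cm / 100 = 0.478 m
Linear density = mass / length = 0.000862 / 0.478 = 0.00180335 g/m
Denier = (g/m) * 9000 = 0.00180335 * 9000 = 16.23

16.23


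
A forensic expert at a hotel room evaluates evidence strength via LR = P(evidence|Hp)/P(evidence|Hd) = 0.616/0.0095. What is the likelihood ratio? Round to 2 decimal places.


Likelihood ratio calculation:
LR = P(E|Hp) / P(E|Hd)
LR = 0.616 / 0.0095
LR = 64.84

64.84


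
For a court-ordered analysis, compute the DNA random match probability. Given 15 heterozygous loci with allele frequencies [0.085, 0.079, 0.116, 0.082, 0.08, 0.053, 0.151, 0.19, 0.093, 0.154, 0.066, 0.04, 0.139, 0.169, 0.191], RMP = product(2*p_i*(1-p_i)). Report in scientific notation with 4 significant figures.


Computing RMP for 15 loci:
Locus 1: 2 * 0.085 * 0.915 = 0.15555
Locus 2: 2 * 0.079 * 0.921 = 0.145518
Locus 3: 2 * 0.116 * 0.884 = 0.205088
Locus 4: 2 * 0.082 * 0.918 = 0.150552
Locus 5: 2 * 0.08 * 0.92 = 0.1472
Locus 6: 2 * 0.053 * 0.947 = 0.100382
Locus 7: 2 * 0.151 * 0.849 = 0.256398
Locus 8: 2 * 0.19 * 0.81 = 0.3078
Locus 9: 2 * 0.093 * 0.907 = 0.168702
Locus 10: 2 * 0.154 * 0.846 = 0.260568
Locus 11: 2 * 0.066 * 0.934 = 0.123288
Locus 12: 2 * 0.04 * 0.96 = 0.0768
Locus 13: 2 * 0.139 * 0.861 = 0.239358
Locus 14: 2 * 0.169 * 0.831 = 0.280878
Locus 15: 2 * 0.191 * 0.809 = 0.309038
RMP = 7.048e-12

7.048e-12


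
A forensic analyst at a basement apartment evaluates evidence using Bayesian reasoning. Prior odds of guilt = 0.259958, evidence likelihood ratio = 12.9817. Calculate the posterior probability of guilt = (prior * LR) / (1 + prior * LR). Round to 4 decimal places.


Bayesian evidence evaluation:
Posterior odds = prior_odds * LR = 0.259958 * 12.9817 = 3.374697
Posterior probability = posterior_odds / (1 + posterior_odds)
= 3.374697 / (1 + 3.374697)
= 3.374697 / 4.374697
= 0.7714

0.7714


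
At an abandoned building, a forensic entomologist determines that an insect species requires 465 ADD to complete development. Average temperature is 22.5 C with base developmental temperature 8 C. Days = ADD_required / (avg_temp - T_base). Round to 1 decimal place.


Insect development time:
Effective temperature = avg_temp - T_base = 22.5 - 8 = 14.5 C
Days = ADD / effective_temp = 465 / 14.5 = 32.1 days

32.1


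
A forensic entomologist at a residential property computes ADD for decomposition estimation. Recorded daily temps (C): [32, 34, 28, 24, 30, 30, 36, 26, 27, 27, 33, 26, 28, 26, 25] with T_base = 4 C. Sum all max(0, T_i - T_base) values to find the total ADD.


Computing ADD day by day:
Day 1: max(0, 32 - 4) = 28
Day 2: max(0, 34 - 4) = 30
Day 3: max(0, 28 - 4) = 24
Day 4: max(0, 24 - 4) = 20
Day 5: max(0, 30 - 4) = 26
Day 6: max(0, 30 - 4) = 26
Day 7: max(0, 36 - 4) = 32
Day 8: max(0, 26 - 4) = 22
Day 9: max(0, 27 - 4) = 23
Day 10: max(0, 27 - 4) = 23
Day 11: max(0, 33 - 4) = 29
Day 12: max(0, 26 - 4) = 22
Day 13: max(0, 28 - 4) = 24
Day 14: max(0, 26 - 4) = 22
Day 15: max(0, 25 - 4) = 21
Total ADD = 372

372


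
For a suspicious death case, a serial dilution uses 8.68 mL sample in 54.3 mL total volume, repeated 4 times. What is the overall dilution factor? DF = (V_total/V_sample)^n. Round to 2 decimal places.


Dilution factor calculation:
Single dilution = V_total / V_sample = 54.3 / 8.68 ≈ 6.25576
Number of dilutions = 4
Total DF = (54.3 / 8.68)^4 (full precision, rounded at the end) = 1531.51

1531.51


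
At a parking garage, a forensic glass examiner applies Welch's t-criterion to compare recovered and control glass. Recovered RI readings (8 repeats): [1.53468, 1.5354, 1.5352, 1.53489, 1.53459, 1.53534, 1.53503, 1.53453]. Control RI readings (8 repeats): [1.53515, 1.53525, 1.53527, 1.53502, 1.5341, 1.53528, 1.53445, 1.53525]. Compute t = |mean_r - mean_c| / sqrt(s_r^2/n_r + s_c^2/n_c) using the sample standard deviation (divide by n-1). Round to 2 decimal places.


Welch's t-criterion for glass RI comparison:
Recovered mean = sum / n_r = 12.27966 / 8 = 1.5349575
Control mean = sum / n_c = 12.27977 / 8 = 1.5349712
Recovered sample variance s_r^2 = 1.15079e-07
Control sample variance s_c^2 = 2.00727e-07
Welch SE (unpooled) = sqrt(s_r^2/n_r + s_c^2/n_c) = sqrt(1.43848e-08 + 2.50908e-08) = sqrt(3.94756e-08) = 0.000198685
|mean_r - mean_c| = 1.375e-05
t = 1.375e-05 / 0.000198685 = 0.07

0.07


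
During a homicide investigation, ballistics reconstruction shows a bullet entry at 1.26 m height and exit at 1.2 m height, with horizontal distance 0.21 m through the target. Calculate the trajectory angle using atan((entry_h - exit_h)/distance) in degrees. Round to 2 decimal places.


Bullet trajectory angle:
Height difference = 1.26 - 1.2 = 0.06 m
angle = atan(0.06 / 0.21)
angle = atan(0.285714)
angle = 15.95 degrees

15.95


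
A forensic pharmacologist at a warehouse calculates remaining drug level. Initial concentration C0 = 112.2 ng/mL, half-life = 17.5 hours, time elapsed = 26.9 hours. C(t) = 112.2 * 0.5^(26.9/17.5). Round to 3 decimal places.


Drug concentration decay:
Number of half-lives = t / t_half = 26.9 / 17.5 = 1.537143
Decay factor = 0.5^1.537143 = 0.34456713
C(t) = 112.2 * 0.34456713 = 38.660 ng/mL

38.660


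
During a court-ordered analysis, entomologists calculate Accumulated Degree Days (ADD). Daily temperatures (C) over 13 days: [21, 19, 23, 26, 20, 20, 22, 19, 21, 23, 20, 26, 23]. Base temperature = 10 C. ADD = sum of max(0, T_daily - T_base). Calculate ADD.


Computing ADD day by day:
Day 1: max(0, 21 - 10) = 11
Day 2: max(0, 19 - 10) = 9
Day 3: max(0, 23 - 10) = 13
Day 4: max(0, 26 - 10) = 16
Day 5: max(0, 20 - 10) = 10
Day 6: max(0, 20 - 10) = 10
Day 7: max(0, 22 - 10) = 12
Day 8: max(0, 19 - 10) = 9
Day 9: max(0, 21 - 10) = 11
Day 10: max(0, 23 - 10) = 13
Day 11: max(0, 20 - 10) = 10
Day 12: max(0, 26 - 10) = 16
Day 13: max(0, 23 - 10) = 13
Total ADD = 153

153


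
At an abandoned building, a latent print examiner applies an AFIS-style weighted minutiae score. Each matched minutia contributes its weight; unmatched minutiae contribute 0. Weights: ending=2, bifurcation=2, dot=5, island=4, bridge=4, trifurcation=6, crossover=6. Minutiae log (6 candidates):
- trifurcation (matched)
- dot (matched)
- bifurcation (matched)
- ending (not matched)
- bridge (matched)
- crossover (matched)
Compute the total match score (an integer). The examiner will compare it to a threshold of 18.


Weighted minutiae match score:
  trifurcation: matched, +6 (running total 6)
  dot: matched, +5 (running total 11)
  bifurcation: matched, +2 (running total 13)
  ending: not matched, +0
  bridge: matched, +4 (running total 17)
  crossover: matched, +6 (running total 23)
Total score = 23
Threshold = 18; verdict = identification

23


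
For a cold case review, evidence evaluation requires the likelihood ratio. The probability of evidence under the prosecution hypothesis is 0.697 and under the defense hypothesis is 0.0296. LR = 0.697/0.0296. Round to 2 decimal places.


Likelihood ratio calculation:
LR = P(E|Hp) / P(E|Hd)
LR = 0.697 / 0.0296
LR = 23.55

23.55


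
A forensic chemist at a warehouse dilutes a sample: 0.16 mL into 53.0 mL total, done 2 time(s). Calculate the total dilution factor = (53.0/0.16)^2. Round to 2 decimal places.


Dilution factor calculation:
Single dilution = V_total / V_sample = 53.0 / 0.16 ≈ 331.25
Number of dilutions = 2
Total DF = (53.0 / 0.16)^2 (full precision, rounded at the end) = 109726.56

109726.56


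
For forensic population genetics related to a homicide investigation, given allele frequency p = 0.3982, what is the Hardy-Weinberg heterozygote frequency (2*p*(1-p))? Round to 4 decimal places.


Hardy-Weinberg heterozygote frequency:
q = 1 - p = 1 - 0.3982 = 0.6018
2pq = 2 * 0.3982 * 0.6018 = 0.4793

0.4793


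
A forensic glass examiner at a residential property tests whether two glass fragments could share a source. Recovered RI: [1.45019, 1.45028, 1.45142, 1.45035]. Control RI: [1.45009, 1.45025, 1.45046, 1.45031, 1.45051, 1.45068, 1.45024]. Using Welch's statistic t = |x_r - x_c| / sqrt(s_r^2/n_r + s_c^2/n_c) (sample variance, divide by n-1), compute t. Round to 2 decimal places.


Welch's t-criterion for glass RI comparison:
Recovered mean = sum / n_r = 5.80224 / 4 = 1.45056
Control mean = sum / n_c = 10.15254 / 7 = 1.4503629
Recovered sample variance s_r^2 = 3.33e-07
Control sample variance s_c^2 = 3.94571e-08
Welch SE (unpooled) = sqrt(s_r^2/n_r + s_c^2/n_c) = sqrt(8.325e-08 + 5.63673e-09) = sqrt(8.88867e-08) = 0.000298139
|mean_r - mean_c| = 0.000197143
t = 0.000197143 / 0.000298139 = 0.66

0.66


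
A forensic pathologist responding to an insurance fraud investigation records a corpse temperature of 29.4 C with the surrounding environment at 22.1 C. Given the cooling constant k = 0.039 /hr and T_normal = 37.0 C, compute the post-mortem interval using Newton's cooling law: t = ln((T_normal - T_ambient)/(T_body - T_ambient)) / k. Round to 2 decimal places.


Using Newton's law of cooling:
t = ln((T_normal - T_ambient) / (T_body - T_ambient)) / k
T_normal - T_ambient = 14.9
T_body - T_ambient = 7.3
Ratio = 2.041096
ln(ratio) = 0.713487
t = 0.713487 / 0.039 = 18.29 hours

18.29


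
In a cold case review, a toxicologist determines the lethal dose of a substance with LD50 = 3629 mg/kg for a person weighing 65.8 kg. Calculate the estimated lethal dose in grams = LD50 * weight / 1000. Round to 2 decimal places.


Lethal dose calculation:
Lethal dose = LD50 * body_weight / 1000
= 3629 * 65.8 / 1000
= 238788.2 / 1000
= 238.79 g

238.79


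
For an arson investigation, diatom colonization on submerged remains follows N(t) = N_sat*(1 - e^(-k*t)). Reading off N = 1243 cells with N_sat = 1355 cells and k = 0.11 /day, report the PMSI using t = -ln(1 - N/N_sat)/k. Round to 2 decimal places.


PMSI from diatom colonization curve:
N / N_sat = 1243 / 1355 = 0.917343
1 - N/N_sat = 0.082657
ln(1 - N/N_sat) = -2.493056
t = -ln(1 - N/N_sat) / k = -(-2.493056) / 0.11 = 22.66 days

22.66


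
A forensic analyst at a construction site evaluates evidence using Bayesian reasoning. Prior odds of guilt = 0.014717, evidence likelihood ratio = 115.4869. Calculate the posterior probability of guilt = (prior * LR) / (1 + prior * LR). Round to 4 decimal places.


Bayesian evidence evaluation:
Posterior odds = prior_odds * LR = 0.014717 * 115.4869 = 1.699621
Posterior probability = posterior_odds / (1 + posterior_odds)
= 1.699621 / (1 + 1.699621)
= 1.699621 / 2.699621
= 0.6296

0.6296


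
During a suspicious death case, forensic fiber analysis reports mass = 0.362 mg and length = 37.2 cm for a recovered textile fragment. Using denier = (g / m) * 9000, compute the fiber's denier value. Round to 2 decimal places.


Denier calculation:
Mass in grams = 0.362 mg / 1000 = 0.000362 g
Length in meters = 37.2 cm / 100 = 0.372 m
Linear density = mass / length = 0.000362 / 0.372 = 0.00097312 g/m
Denier = (g/m) * 9000 = 0.00097312 * 9000 = 8.76

8.76


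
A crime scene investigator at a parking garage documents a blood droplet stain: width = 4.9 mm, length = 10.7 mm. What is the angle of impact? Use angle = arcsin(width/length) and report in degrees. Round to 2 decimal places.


Blood spatter impact angle calculation:
width / length = 4.9 / 10.7 = 0.457944
angle = arcsin(0.457944)
angle = 27.25 degrees

27.25


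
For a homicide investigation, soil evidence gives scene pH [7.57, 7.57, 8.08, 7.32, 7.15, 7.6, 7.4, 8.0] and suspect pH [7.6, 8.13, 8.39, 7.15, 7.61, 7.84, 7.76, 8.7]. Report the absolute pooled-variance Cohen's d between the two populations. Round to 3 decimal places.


Pooled-variance Cohen's d for soil pH comparison:
Scene mean = 60.69 / 8 = 7.58625
Suspect mean = 63.18 / 8 = 7.8975
Scene sample variance s_s^2 = 0.101655
Suspect sample variance s_c^2 = 0.241821
Pooled variance = ((n_s-1)*s_s^2 + (n_c-1)*s_c^2) / (n_s + n_c - 2) = 0.171738
Pooled SD = sqrt(0.171738) = 0.414413
Mean difference = -0.31125
|d| = |-0.31125| / 0.414413 = 0.751

0.751


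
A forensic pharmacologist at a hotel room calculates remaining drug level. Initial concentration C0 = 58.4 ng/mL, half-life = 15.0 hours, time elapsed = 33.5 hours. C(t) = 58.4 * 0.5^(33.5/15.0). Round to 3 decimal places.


Drug concentration decay:
Number of half-lives = t / t_half = 33.5 / 15.0 = 2.233333
Decay factor = 0.5^2.233333 = 0.21266684
C(t) = 58.4 * 0.21266684 = 12.420 ng/mL

12.420


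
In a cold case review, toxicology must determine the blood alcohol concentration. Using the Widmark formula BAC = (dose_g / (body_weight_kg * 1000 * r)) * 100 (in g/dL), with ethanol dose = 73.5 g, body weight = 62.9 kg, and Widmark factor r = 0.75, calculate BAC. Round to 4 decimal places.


Applying the Widmark formula:
BAC = (dose_g / (body_wt * 1000 * r)) * 100
Denominator = 62.9 * 1000 * 0.75 = 47175
BAC = (73.5 / 47175) * 100
BAC = 0.1558 g/dL

0.1558


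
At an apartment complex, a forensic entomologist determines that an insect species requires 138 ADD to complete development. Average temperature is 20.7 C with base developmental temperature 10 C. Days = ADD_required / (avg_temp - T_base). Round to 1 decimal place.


Insect development time:
Effective temperature = avg_temp - T_base = 20.7 - 10 = 10.7 C
Days = ADD / effective_temp = 138 / 10.7 = 12.9 days

12.9


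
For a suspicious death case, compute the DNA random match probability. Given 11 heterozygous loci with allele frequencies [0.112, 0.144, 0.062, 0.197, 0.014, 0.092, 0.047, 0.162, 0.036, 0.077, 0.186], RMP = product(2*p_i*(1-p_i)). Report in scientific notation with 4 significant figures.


Computing RMP for 11 loci:
Locus 1: 2 * 0.112 * 0.888 = 0.198912
Locus 2: 2 * 0.144 * 0.856 = 0.246528
Locus 3: 2 * 0.062 * 0.938 = 0.116312
Locus 4: 2 * 0.197 * 0.803 = 0.316382
Locus 5: 2 * 0.014 * 0.986 = 0.027608
Locus 6: 2 * 0.092 * 0.908 = 0.167072
Locus 7: 2 * 0.047 * 0.953 = 0.089582
Locus 8: 2 * 0.162 * 0.838 = 0.271512
Locus 9: 2 * 0.036 * 0.964 = 0.069408
Locus 10: 2 * 0.077 * 0.923 = 0.142142
Locus 11: 2 * 0.186 * 0.814 = 0.302808
RMP = 6.048e-10

6.048e-10


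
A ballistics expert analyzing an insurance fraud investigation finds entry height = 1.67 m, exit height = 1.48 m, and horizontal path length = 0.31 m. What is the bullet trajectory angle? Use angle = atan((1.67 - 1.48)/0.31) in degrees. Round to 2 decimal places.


Bullet trajectory angle:
Height difference = 1.67 - 1.48 = 0.19 m
angle = atan(0.19 / 0.31)
angle = atan(0.612903)
angle = 31.50 degrees

31.50


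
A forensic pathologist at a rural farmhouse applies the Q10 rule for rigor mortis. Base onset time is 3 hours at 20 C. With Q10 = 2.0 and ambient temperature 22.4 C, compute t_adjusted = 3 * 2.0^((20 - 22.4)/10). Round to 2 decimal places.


Rigor mortis time adjustment:
Exponent = (T_ref - T_actual) / 10 = (20 - 22.4) / 10 = -0.24
Q10 factor = 2.0^-0.24 = 0.84675
t_adjusted = 3 * 0.84675 = 2.54 hours

2.54


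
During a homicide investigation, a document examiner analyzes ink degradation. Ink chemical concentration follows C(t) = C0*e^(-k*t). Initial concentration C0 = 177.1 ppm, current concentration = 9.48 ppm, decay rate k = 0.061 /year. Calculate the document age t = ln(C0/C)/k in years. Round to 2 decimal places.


Document age estimation:
C0/C = 177.1 / 9.48 = 18.681435
ln(C0/C) = 2.92753
t = 2.92753 / 0.061 = 47.99 years

47.99


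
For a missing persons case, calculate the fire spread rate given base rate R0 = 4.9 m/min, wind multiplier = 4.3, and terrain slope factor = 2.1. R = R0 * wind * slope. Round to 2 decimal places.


Fire spread rate calculation:
R = R0 * wind_factor * slope_factor
= 4.9 * 4.3 * 2.1
= 21.07 * 2.1
= 44.25 m/min

44.25


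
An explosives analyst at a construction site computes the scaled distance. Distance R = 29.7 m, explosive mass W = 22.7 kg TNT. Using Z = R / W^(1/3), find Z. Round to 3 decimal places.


Scaled distance calculation:
W^(1/3) = 22.7^(1/3) = 2.831448
Z = R / W^(1/3) = 29.7 / 2.831448
Z = 10.489 m/kg^(1/3)

10.489


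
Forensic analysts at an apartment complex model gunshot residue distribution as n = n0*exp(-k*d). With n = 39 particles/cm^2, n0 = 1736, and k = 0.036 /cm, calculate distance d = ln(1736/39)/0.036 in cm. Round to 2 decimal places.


GSR distance calculation:
n0/n = 1736 / 39 = 44.512821
ln(n0/n) = 3.795777
d = 3.795777 / 0.036 = 105.44 cm

105.44


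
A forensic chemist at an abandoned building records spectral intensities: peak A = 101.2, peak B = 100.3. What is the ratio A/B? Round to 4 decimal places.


Spectral peak ratio:
Peak A = 101.2 counts
Peak B = 100.3 counts
Ratio = 101.2 / 100.3 = 1.0090

1.0090


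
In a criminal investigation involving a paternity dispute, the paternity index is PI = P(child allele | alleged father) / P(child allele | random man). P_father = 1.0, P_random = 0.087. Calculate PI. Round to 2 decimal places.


Paternity Index calculation:
PI = P(allele|father) / P(allele|random)
PI = 1.0 / 0.087
PI = 11.49

11.49


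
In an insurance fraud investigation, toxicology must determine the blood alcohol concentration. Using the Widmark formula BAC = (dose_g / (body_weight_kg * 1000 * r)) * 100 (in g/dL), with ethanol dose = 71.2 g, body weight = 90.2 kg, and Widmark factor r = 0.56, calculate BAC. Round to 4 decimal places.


Applying the Widmark formula:
BAC = (dose_g / (body_wt * 1000 * r)) * 100
Denominator = 90.2 * 1000 * 0.56 = 50512
BAC = (71.2 / 50512) * 100
BAC = 0.1410 g/dL

0.1410


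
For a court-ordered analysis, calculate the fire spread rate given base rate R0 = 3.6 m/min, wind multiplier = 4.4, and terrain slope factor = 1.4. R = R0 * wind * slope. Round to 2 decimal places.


Fire spread rate calculation:
R = R0 * wind_factor * slope_factor
= 3.6 * 4.4 * 1.4
= 15.84 * 1.4
= 22.18 m/min

22.18


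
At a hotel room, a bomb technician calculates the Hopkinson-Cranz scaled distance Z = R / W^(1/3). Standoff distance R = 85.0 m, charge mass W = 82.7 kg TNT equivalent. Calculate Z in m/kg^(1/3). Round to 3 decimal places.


Scaled distance calculation:
W^(1/3) = 82.7^(1/3) = 4.356809
Z = R / W^(1/3) = 85.0 / 4.356809
Z = 19.510 m/kg^(1/3)

19.510


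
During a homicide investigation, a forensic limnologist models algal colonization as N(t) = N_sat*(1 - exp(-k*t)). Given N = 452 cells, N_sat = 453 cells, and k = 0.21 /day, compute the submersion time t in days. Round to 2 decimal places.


PMSI from diatom colonization curve:
N / N_sat = 452 / 453 = 0.997792
1 - N/N_sat = 0.002208
ln(1 - N/N_sat) = -6.115668
t = -ln(1 - N/N_sat) / k = -(-6.115668) / 0.21 = 29.12 days

29.12


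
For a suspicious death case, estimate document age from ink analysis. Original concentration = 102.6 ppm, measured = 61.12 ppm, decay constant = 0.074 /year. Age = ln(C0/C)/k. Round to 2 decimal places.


Document age estimation:
C0/C = 102.6 / 61.12 = 1.678665
ln(C0/C) = 0.517999
t = 0.517999 / 0.074 = 7.00 years

7.00


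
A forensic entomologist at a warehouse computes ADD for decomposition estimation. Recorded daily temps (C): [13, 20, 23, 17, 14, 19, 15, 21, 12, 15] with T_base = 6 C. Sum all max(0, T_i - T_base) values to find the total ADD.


Computing ADD day by day:
Day 1: max(0, 13 - 6) = 7
Day 2: max(0, 20 - 6) = 14
Day 3: max(0, 23 - 6) = 17
Day 4: max(0, 17 - 6) = 11
Day 5: max(0, 14 - 6) = 8
Day 6: max(0, 19 - 6) = 13
Day 7: max(0, 15 - 6) = 9
Day 8: max(0, 21 - 6) = 15
Day 9: max(0, 12 - 6) = 6
Day 10: max(0, 15 - 6) = 9
Total ADD = 109

109


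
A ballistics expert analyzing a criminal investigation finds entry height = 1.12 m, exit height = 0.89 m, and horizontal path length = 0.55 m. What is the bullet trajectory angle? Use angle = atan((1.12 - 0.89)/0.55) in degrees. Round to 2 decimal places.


Bullet trajectory angle:
Height difference = 1.12 - 0.89 = 0.23 m
angle = atan(0.23 / 0.55)
angle = atan(0.418182)
angle = 22.69 degrees

22.69


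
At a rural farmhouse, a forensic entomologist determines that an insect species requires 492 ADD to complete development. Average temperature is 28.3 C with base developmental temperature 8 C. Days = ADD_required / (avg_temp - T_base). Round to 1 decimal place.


Insect development time:
Effective temperature = avg_temp - T_base = 28.3 - 8 = 20.3 C
Days = ADD / effective_temp = 492 / 20.3 = 24.2 days

24.2


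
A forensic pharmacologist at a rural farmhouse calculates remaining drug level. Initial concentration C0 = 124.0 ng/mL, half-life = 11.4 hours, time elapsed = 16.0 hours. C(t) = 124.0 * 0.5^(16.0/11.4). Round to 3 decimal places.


Drug concentration decay:
Number of half-lives = t / t_half = 16.0 / 11.4 = 1.403509
Decay factor = 0.5^1.403509 = 0.37800861
C(t) = 124.0 * 0.37800861 = 46.873 ng/mL

46.873


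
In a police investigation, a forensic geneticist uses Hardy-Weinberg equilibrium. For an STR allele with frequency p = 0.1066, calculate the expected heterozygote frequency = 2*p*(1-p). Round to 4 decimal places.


Hardy-Weinberg heterozygote frequency:
q = 1 - p = 1 - 0.1066 = 0.8934
2pq = 2 * 0.1066 * 0.8934 = 0.1905

0.1905


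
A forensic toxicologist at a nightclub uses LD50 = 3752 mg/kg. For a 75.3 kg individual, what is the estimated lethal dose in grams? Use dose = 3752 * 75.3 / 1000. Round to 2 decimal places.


Lethal dose calculation:
Lethal dose = LD50 * body_weight / 1000
= 3752 * 75.3 / 1000
= 282525.6 / 1000
= 282.53 g

282.53


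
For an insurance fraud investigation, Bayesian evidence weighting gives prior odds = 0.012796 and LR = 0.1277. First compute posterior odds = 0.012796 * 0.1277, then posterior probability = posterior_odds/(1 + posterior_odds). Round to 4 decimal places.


Bayesian evidence evaluation:
Posterior odds = prior_odds * LR = 0.012796 * 0.1277 = 0.001634049
Posterior probability = posterior_odds / (1 + posterior_odds)
= 0.001634049 / (1 + 0.001634049)
= 0.001634049 / 1.001634049
= 0.0016

0.0016


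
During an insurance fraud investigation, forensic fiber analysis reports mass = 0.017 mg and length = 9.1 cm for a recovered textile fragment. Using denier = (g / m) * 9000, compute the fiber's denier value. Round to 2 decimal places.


Denier calculation:
Mass in grams = 0.017 mg / 1000 = 0.000017 g
Length in meters = 9.1 cm / 100 = 0.091 m
Linear density = mass / length = 0.000017 / 0.091 = 0.00018681 g/m
Denier = (g/m) * 9000 = 0.00018681 * 9000 = 1.68

1.68


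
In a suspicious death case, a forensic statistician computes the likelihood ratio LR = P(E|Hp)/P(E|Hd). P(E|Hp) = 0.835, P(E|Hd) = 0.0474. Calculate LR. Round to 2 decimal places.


Likelihood ratio calculation:
LR = P(E|Hp) / P(E|Hd)
LR = 0.835 / 0.0474
LR = 17.62

17.62


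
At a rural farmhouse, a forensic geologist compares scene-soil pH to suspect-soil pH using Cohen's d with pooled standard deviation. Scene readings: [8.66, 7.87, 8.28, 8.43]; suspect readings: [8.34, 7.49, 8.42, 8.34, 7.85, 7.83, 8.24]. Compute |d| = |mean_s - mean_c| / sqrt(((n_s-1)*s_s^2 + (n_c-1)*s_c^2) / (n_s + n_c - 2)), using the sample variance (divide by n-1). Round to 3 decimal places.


Pooled-variance Cohen's d for soil pH comparison:
Scene mean = 33.24 / 4 = 8.31
Suspect mean = 56.51 / 7 = 8.072857
Scene sample variance s_s^2 = 0.110467
Suspect sample variance s_c^2 = 0.123257
Pooled variance = ((n_s-1)*s_s^2 + (n_c-1)*s_c^2) / (n_s + n_c - 2) = 0.118994
Pooled SD = sqrt(0.118994) = 0.344955
Mean difference = 0.237143
|d| = |0.237143| / 0.344955 = 0.687

0.687


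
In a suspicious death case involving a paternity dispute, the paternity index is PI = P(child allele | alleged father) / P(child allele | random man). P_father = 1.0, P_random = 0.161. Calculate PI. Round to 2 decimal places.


Paternity Index calculation:
PI = P(allele|father) / P(allele|random)
PI = 1.0 / 0.161
PI = 6.21

6.21


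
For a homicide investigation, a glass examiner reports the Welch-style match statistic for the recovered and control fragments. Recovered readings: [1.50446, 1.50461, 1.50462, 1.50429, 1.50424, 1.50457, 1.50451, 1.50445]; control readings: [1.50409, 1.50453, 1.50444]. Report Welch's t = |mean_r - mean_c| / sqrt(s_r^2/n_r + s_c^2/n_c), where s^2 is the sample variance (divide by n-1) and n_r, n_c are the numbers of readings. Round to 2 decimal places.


Welch's t-criterion for glass RI comparison:
Recovered mean = sum / n_r = 12.03575 / 8 = 1.5044688
Control mean = sum / n_c = 4.51306 / 3 = 1.5043533
Recovered sample variance s_r^2 = 1.99268e-08
Control sample variance s_c^2 = 5.40333e-08
Welch SE (unpooled) = sqrt(s_r^2/n_r + s_c^2/n_c) = sqrt(2.49085e-09 + 1.80111e-08) = sqrt(2.0502e-08) = 0.000143185
|mean_r - mean_c| = 0.000115417
t = 0.000115417 / 0.000143185 = 0.81

0.81


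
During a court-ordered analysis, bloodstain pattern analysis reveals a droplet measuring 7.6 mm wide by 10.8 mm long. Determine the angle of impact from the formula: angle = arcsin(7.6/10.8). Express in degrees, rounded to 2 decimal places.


Blood spatter impact angle calculation:
width / length = 7.6 / 10.8 = 0.703704
angle = arcsin(0.703704)
angle = 44.72 degrees

44.72


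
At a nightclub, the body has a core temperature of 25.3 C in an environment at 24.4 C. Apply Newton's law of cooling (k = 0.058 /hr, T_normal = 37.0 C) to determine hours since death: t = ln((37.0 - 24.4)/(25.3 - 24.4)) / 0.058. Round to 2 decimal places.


Using Newton's law of cooling:
t = ln((T_normal - T_ambient) / (T_body - T_ambient)) / k
T_normal - T_ambient = 12.6
T_body - T_ambient = 0.9
Ratio = 14
ln(ratio) = 2.639057
t = 2.639057 / 0.058 = 45.50 hours

45.50


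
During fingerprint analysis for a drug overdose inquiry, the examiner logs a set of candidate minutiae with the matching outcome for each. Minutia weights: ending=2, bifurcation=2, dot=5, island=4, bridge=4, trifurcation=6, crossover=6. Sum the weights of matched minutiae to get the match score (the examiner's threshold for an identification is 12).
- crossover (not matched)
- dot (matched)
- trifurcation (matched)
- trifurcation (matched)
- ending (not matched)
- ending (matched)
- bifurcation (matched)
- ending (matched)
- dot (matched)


Weighted minutiae match score:
  crossover: not matched, +0
  dot: matched, +5 (running total 5)
  trifurcation: matched, +6 (running total 11)
  trifurcation: matched, +6 (running total 17)
  ending: not matched, +0
  ending: matched, +2 (running total 19)
  bifurcation: matched, +2 (running total 21)
  ending: matched, +2 (running total 23)
  dot: matched, +5 (running total 28)
Total score = 28
Threshold = 12; verdict = identification

28


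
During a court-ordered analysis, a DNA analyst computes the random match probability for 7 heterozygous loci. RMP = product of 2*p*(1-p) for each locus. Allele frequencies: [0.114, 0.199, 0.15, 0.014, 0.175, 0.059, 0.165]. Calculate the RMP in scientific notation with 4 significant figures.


Computing RMP for 7 loci:
Locus 1: 2 * 0.114 * 0.886 = 0.202008
Locus 2: 2 * 0.199 * 0.801 = 0.318798
Locus 3: 2 * 0.15 * 0.85 = 0.255
Locus 4: 2 * 0.014 * 0.986 = 0.027608
Locus 5: 2 * 0.175 * 0.825 = 0.28875
Locus 6: 2 * 0.059 * 0.941 = 0.111038
Locus 7: 2 * 0.165 * 0.835 = 0.27555
RMP = 4.005e-06

4.005e-06


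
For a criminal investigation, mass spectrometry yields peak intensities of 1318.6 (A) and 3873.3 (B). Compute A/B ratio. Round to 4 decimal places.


Spectral peak ratio:
Peak A = 1318.6 counts
Peak B = 3873.3 counts
Ratio = 1318.6 / 3873.3 = 0.3404

0.3404


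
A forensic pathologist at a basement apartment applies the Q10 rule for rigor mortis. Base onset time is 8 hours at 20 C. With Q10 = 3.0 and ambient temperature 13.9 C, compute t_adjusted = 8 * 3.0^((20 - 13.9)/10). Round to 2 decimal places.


Rigor mortis time adjustment:
Exponent = (T_ref - T_actual) / 10 = (20 - 13.9) / 10 = 0.61
Q10 factor = 3.0^0.61 = 1.95454
t_adjusted = 8 * 1.95454 = 15.64 hours

15.64


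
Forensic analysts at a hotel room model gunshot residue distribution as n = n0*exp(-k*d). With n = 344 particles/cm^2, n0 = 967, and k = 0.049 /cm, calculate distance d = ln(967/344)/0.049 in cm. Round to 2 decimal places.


GSR distance calculation:
n0/n = 967 / 344 = 2.811047
ln(n0/n) = 1.033557
d = 1.033557 / 0.049 = 21.09 cm

21.09


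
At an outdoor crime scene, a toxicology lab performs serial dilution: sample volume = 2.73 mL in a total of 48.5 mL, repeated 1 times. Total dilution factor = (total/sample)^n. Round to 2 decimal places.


Dilution factor calculation:
Single dilution = V_total / V_sample = 48.5 / 2.73 ≈ 17.765568
Number of dilutions = 1
Total DF = (48.5 / 2.73)^1 (full precision, rounded at the end) = 17.77

17.77


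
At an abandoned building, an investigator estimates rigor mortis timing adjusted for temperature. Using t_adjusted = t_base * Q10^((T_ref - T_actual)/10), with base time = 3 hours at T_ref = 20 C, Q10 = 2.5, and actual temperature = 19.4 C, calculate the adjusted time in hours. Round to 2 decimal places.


Rigor mortis time adjustment:
Exponent = (T_ref - T_actual) / 10 = (20 - 19.4) / 10 = 0.06
Q10 factor = 2.5^0.06 = 1.05652
t_adjusted = 3 * 1.05652 = 3.17 hours

3.17
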